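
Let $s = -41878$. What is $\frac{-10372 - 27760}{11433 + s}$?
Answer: $\frac{38132}{30445} \approx 1.2525$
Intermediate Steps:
$\frac{-10372 - 27760}{11433 + s} = \frac{-10372 - 27760}{11433 - 41878} = - \frac{38132}{-30445} = \left(-38132\right) \left(- \frac{1}{30445}\right) = \frac{38132}{30445}$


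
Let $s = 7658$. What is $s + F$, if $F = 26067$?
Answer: $33725$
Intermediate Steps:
$s + F = 7658 + 26067 = 33725$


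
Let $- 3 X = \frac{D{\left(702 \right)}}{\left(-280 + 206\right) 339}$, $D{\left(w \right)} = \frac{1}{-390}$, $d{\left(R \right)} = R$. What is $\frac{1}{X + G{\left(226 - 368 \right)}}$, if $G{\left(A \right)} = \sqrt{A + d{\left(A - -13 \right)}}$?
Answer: $- \frac{29350620}{233455360378172401} - \frac{861458894384400 i \sqrt{271}}{233455360378172401} \approx -1.2572 \cdot 10^{-10} - 0.060746 i$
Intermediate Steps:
$D{\left(w \right)} = - \frac{1}{390}$
$X = - \frac{1}{29350620}$ ($X = - \frac{\left(- \frac{1}{390}\right) \frac{1}{\left(-280 + 206\right) 339}}{3} = - \frac{\left(- \frac{1}{390}\right) \frac{1}{\left(-74\right) 339}}{3} = - \frac{\left(- \frac{1}{390}\right) \frac{1}{-25086}}{3} = - \frac{\left(- \frac{1}{390}\right) \left(- \frac{1}{25086}\right)}{3} = \left(- \frac{1}{3}\right) \frac{1}{9783540} = - \frac{1}{29350620} \approx -3.4071 \cdot 10^{-8}$)
$G{\left(A \right)} = \sqrt{13 + 2 A}$ ($G{\left(A \right)} = \sqrt{A + \left(A - -13\right)} = \sqrt{A + \left(A + 13\right)} = \sqrt{A + \left(13 + A\right)} = \sqrt{13 + 2 A}$)
$\frac{1}{X + G{\left(226 - 368 \right)}} = \frac{1}{- \frac{1}{29350620} + \sqrt{13 + 2 \left(226 - 368\right)}} = \frac{1}{- \frac{1}{29350620} + \sqrt{13 + 2 \left(-142\right)}} = \frac{1}{- \frac{1}{29350620} + \sqrt{13 - 284}} = \frac{1}{- \frac{1}{29350620} + \sqrt{-271}} = \frac{1}{- \frac{1}{29350620} + i \sqrt{271}}$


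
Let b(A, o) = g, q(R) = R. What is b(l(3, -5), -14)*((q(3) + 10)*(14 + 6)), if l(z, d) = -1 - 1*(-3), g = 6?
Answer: 1560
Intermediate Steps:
l(z, d) = 2 (l(z, d) = -1 + 3 = 2)
b(A, o) = 6
b(l(3, -5), -14)*((q(3) + 10)*(14 + 6)) = 6*((3 + 10)*(14 + 6)) = 6*(13*20) = 6*260 = 1560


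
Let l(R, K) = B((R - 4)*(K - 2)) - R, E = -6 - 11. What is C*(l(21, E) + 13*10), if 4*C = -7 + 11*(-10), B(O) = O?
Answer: 12519/2 ≈ 6259.5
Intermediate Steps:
E = -17
l(R, K) = -R + (-4 + R)*(-2 + K) (l(R, K) = (R - 4)*(K - 2) - R = (-4 + R)*(-2 + K) - R = -R + (-4 + R)*(-2 + K))
C = -117/4 (C = (-7 + 11*(-10))/4 = (-7 - 110)/4 = (¼)*(-117) = -117/4 ≈ -29.250)
C*(l(21, E) + 13*10) = -117*((8 - 4*(-17) - 3*21 - 17*21) + 13*10)/4 = -117*((8 + 68 - 63 - 357) + 130)/4 = -117*(-344 + 130)/4 = -117/4*(-214) = 12519/2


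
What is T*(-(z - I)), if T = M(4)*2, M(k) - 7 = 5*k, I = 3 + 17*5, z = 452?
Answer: -19656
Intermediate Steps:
I = 88 (I = 3 + 85 = 88)
M(k) = 7 + 5*k
T = 54 (T = (7 + 5*4)*2 = (7 + 20)*2 = 27*2 = 54)
T*(-(z - I)) = 54*(-(452 - 1*88)) = 54*(-(452 - 88)) = 54*(-1*364) = 54*(-364) = -19656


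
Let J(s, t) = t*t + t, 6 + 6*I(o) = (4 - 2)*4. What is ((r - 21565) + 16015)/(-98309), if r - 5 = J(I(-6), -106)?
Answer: -5585/98309 ≈ -0.056811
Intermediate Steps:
I(o) = 1/3 (I(o) = -1 + ((4 - 2)*4)/6 = -1 + (2*4)/6 = -1 + (1/6)*8 = -1 + 4/3 = 1/3)
J(s, t) = t + t**2 (J(s, t) = t**2 + t = t + t**2)
r = 11135 (r = 5 - 106*(1 - 106) = 5 - 106*(-105) = 5 + 11130 = 11135)
((r - 21565) + 16015)/(-98309) = ((11135 - 21565) + 16015)/(-98309) = (-10430 + 16015)*(-1/98309) = 5585*(-1/98309) = -5585/98309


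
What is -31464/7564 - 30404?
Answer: -57501830/1891 ≈ -30408.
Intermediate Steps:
-31464/7564 - 30404 = -31464*1/7564 - 30404 = -7866/1891 - 30404 = -57501830/1891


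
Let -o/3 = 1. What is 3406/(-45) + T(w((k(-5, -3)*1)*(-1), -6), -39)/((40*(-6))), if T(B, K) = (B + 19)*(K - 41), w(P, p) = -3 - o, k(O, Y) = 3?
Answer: -3121/45 ≈ -69.356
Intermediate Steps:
o = -3 (o = -3*1 = -3)
w(P, p) = 0 (w(P, p) = -3 - 1*(-3) = -3 + 3 = 0)
T(B, K) = (-41 + K)*(19 + B) (T(B, K) = (19 + B)*(-41 + K) = (-41 + K)*(19 + B))
3406/(-45) + T(w((k(-5, -3)*1)*(-1), -6), -39)/((40*(-6))) = 3406/(-45) + (-779 - 41*0 + 19*(-39) + 0*(-39))/((40*(-6))) = 3406*(-1/45) + (-779 + 0 - 741 + 0)/(-240) = -3406/45 - 1520*(-1/240) = -3406/45 + 19/3 = -3121/45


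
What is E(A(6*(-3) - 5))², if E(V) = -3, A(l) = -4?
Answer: 9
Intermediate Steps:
E(A(6*(-3) - 5))² = (-3)² = 9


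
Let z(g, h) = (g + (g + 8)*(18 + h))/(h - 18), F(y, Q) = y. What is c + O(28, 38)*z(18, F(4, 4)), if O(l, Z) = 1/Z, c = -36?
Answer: -9871/266 ≈ -37.109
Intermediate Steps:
z(g, h) = (g + (8 + g)*(18 + h))/(-18 + h)
c + O(28, 38)*z(18, F(4, 4)) = -36 + ((144 + 8*4 + 19*18 + 18*4)/(-18 + 4))/38 = -36 + ((144 + 32 + 342 + 72)/(-14))/38 = -36 + (-1/14*590)/38 = -36 + (1/38)*(-295/7) = -36 - 295/266 = -9871/266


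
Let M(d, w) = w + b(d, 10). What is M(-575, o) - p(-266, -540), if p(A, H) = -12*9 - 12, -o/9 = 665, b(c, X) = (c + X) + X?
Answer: -6420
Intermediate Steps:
b(c, X) = c + 2*X (b(c, X) = (X + c) + X = c + 2*X)
o = -5985 (o = -9*665 = -5985)
p(A, H) = -120 (p(A, H) = -108 - 12 = -120)
M(d, w) = 20 + d + w (M(d, w) = w + (d + 2*10) = w + (d + 20) = w + (20 + d) = 20 + d + w)
M(-575, o) - p(-266, -540) = (20 - 575 - 5985) - 1*(-120) = -6540 + 120 = -6420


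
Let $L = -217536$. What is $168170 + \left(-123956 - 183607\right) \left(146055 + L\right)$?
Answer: $21985078973$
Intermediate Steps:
$168170 + \left(-123956 - 183607\right) \left(146055 + L\right) = 168170 + \left(-123956 - 183607\right) \left(146055 - 217536\right) = 168170 - -21984910803 = 168170 + 21984910803 = 21985078973$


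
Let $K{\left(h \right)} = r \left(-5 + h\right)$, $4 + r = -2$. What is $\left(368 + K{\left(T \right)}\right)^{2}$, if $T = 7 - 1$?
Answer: $131044$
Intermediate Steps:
$r = -6$ ($r = -4 - 2 = -6$)
$T = 6$ ($T = 7 - 1 = 6$)
$K{\left(h \right)} = 30 - 6 h$ ($K{\left(h \right)} = - 6 \left(-5 + h\right) = 30 - 6 h$)
$\left(368 + K{\left(T \right)}\right)^{2} = \left(368 + \left(30 - 36\right)\right)^{2} = \left(368 - 6\right)^{2} = 362^{2} = 131044$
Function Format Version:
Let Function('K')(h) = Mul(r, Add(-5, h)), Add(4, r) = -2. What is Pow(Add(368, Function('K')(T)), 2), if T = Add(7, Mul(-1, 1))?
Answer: 131044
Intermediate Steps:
r = -6 (r = Add(-4, -2) = -6)
T = 6 (T = Add(7, -1) = 6)
Function('K')(h) = Add(30, Mul(-6, h)) (Function('K')(h) = Mul(-6, Add(-5, h)) = Add(30, Mul(-6, h)))
Pow(Add(368, Function('K')(T)), 2) = Pow(Add(368, Add(30, Mul(-6, 6))), 2) = Pow(Add(368, Add(30, -36)), 2) = Pow(Add(368, -6), 2) = Pow(362, 2) = 131044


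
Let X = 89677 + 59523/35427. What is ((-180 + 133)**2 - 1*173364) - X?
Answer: -3080184929/11809 ≈ -2.6083e+5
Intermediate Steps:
X = 1059015534/11809 (X = 89677 + 59523*(1/35427) = 89677 + 19841/11809 = 1059015534/11809 ≈ 89679.)
((-180 + 133)**2 - 1*173364) - X = ((-180 + 133)**2 - 1*173364) - 1*1059015534/11809 = ((-47)**2 - 173364) - 1059015534/11809 = (2209 - 173364) - 1059015534/11809 = -171155 - 1059015534/11809 = -3080184929/11809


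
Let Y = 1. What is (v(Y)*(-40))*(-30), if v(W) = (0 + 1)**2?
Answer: 1200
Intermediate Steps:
v(W) = 1 (v(W) = 1**2 = 1)
(v(Y)*(-40))*(-30) = (1*(-40))*(-30) = -40*(-30) = 1200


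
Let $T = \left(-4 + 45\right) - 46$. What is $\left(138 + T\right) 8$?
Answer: $1064$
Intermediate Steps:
$T = -5$ ($T = 41 - 46 = -5$)
$\left(138 + T\right) 8 = \left(138 - 5\right) 8 = 133 \cdot 8 = 1064$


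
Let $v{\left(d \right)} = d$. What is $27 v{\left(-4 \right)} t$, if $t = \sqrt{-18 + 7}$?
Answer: $- 108 i \sqrt{11} \approx - 358.2 i$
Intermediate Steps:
$t = i \sqrt{11}$ ($t = \sqrt{-11} = i \sqrt{11} \approx 3.3166 i$)
$27 v{\left(-4 \right)} t = 27 \left(-4\right) i \sqrt{11} = - 108 i \sqrt{11}$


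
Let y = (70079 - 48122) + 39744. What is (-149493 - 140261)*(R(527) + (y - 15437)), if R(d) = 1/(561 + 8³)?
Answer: -14383757416842/1073 ≈ -1.3405e+10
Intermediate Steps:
y = 61701 (y = 21957 + 39744 = 61701)
R(d) = 1/1073 (R(d) = 1/(561 + 512) = 1/1073)
(-149493 - 140261)*(R(527) + (y - 15437)) = (-149493 - 140261)*(1/1073 + (61701 - 15437)) = -289754*(1/1073 + 46264) = -289754*49641273/1073 = -14383757416842/1073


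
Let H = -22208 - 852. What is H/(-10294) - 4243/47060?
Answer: 520763079/242217820 ≈ 2.1500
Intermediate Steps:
H = -23060
H/(-10294) - 4243/47060 = -23060/(-10294) - 4243/47060 = -23060*(-1/10294) - 4243*1/47060 = 11530/5147 - 4243/47060 = 520763079/242217820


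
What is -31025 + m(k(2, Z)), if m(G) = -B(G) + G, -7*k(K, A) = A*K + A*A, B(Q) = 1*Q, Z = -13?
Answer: -31025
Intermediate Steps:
B(Q) = Q
k(K, A) = -A²/7 - A*K/7 (k(K, A) = -(A*K + A*A)/7 = -(A*K + A²)/7 = -(A² + A*K)/7 = -A²/7 - A*K/7)
m(G) = 0 (m(G) = -G + G = 0)
-31025 + m(k(2, Z)) = -31025 + 0 = -31025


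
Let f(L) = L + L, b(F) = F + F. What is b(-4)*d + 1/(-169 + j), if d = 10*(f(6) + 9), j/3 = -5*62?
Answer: -1846321/1099 ≈ -1680.0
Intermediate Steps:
j = -930 (j = 3*(-5*62) = 3*(-310) = -930)
b(F) = 2*F
f(L) = 2*L
d = 210 (d = 10*(2*6 + 9) = 10*(12 + 9) = 10*21 = 210)
b(-4)*d + 1/(-169 + j) = (2*(-4))*210 + 1/(-169 - 930) = -8*210 + 1/(-1099) = -1680 - 1/1099 = -1846321/1099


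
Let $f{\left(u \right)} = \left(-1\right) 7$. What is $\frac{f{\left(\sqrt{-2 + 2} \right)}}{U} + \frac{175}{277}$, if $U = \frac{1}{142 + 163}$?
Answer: $- \frac{591220}{277} \approx -2134.4$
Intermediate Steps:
$f{\left(u \right)} = -7$
$U = \frac{1}{305} \approx 0.0032787$
$\frac{f{\left(\sqrt{-2 + 2} \right)}}{U} + \frac{175}{277} = - 7 \frac{1}{\frac{1}{305}} + \frac{175}{277} = \left(-7\right) 305 + 175 \cdot \frac{1}{277} = -2135 + \frac{175}{277} = - \frac{591220}{277}$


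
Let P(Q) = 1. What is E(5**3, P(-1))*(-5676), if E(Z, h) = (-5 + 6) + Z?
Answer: -715176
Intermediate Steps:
E(Z, h) = 1 + Z
E(5**3, P(-1))*(-5676) = (1 + 5**3)*(-5676) = (1 + 125)*(-5676) = 126*(-5676) = -715176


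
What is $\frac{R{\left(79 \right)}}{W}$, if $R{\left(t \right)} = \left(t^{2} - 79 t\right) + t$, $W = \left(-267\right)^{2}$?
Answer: $\frac{79}{71289} \approx 0.0011082$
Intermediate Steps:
$W = 71289$
$R{\left(t \right)} = t^{2} - 78 t$
$\frac{R{\left(79 \right)}}{W} = \frac{79 \left(-78 + 79\right)}{71289} = 79 \cdot 1 \cdot \frac{1}{71289} = 79 \cdot \frac{1}{71289} = \frac{79}{71289}$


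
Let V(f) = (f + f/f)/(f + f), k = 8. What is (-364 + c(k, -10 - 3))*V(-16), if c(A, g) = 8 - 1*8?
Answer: -1365/8 ≈ -170.63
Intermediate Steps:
c(A, g) = 0 (c(A, g) = 8 - 8 = 0)
V(f) = (1 + f)/(2*f) (V(f) = (f + 1)/((2*f)) = (1 + f)*(1/(2*f)) = (1 + f)/(2*f))
(-364 + c(k, -10 - 3))*V(-16) = (-364 + 0)*((1/2)*(1 - 16)/(-16)) = -182*(-1)*(-15)/16 = -364*15/32 = -1365/8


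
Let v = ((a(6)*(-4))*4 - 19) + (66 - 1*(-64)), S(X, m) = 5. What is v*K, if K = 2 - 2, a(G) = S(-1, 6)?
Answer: 0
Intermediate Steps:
a(G) = 5
K = 0
v = 31 (v = ((5*(-4))*4 - 19) + (66 - 1*(-64)) = (-20*4 - 19) + (66 + 64) = (-80 - 19) + 130 = -99 + 130 = 31)
v*K = 31*0 = 0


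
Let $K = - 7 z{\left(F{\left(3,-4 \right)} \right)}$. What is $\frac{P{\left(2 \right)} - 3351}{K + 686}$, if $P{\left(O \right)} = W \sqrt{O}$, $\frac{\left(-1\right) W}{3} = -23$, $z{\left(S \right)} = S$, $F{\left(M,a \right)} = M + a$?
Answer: $- \frac{1117}{231} + \frac{23 \sqrt{2}}{231} \approx -4.6947$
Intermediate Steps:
$W = 69$ ($W = \left(-3\right) \left(-23\right) = 69$)
$K = 7$ ($K = - 7 \left(3 - 4\right) = \left(-7\right) \left(-1\right) = 7$)
$P{\left(O \right)} = 69 \sqrt{O}$
$\frac{P{\left(2 \right)} - 3351}{K + 686} = \frac{69 \sqrt{2} - 3351}{7 + 686} = \frac{-3351 + 69 \sqrt{2}}{693} = \left(-3351 + 69 \sqrt{2}\right) \frac{1}{693} = - \frac{1117}{231} + \frac{23 \sqrt{2}}{231}$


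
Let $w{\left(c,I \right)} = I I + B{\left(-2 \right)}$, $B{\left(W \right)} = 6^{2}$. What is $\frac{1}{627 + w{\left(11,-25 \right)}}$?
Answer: $\frac{1}{1288} \approx 0.0007764$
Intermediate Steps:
$B{\left(W \right)} = 36$
$w{\left(c,I \right)} = 36 + I^{2}$ ($w{\left(c,I \right)} = I I + 36 = I^{2} + 36 = 36 + I^{2}$)
$\frac{1}{627 + w{\left(11,-25 \right)}} = \frac{1}{627 + \left(36 + \left(-25\right)^{2}\right)} = \frac{1}{627 + \left(36 + 625\right)} = \frac{1}{627 + 661} = \frac{1}{1288}$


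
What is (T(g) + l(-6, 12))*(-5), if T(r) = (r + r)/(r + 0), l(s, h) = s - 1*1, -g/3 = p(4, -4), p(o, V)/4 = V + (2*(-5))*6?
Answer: 25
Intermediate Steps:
p(o, V) = -240 + 4*V (p(o, V) = 4*(V + (2*(-5))*6) = 4*(V - 10*6) = 4*(V - 60) = 4*(-60 + V) = -240 + 4*V)
g = 768 (g = -3*(-240 + 4*(-4)) = -3*(-240 - 16) = -3*(-256) = 768)
l(s, h) = -1 + s (l(s, h) = s - 1 = -1 + s)
T(r) = 2 (T(r) = (2*r)/r = 2)
(T(g) + l(-6, 12))*(-5) = (2 + (-1 - 6))*(-5) = (2 - 7)*(-5) = -5*(-5) = 25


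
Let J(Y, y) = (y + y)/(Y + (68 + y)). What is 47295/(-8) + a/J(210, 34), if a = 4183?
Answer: 1806177/136 ≈ 13281.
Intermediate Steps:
J(Y, y) = 2*y/(68 + Y + y) (J(Y, y) = (2*y)/(68 + Y + y) = 2*y/(68 + Y + y))
47295/(-8) + a/J(210, 34) = 47295/(-8) + 4183/((2*34/(68 + 210 + 34))) = 47295*(-⅛) + 4183/((2*34/312)) = -47295/8 + 4183/((2*34*(1/312))) = -47295/8 + 4183/(17/78) = -47295/8 + 4183*(78/17) = -47295/8 + 326274/17 = 1806177/136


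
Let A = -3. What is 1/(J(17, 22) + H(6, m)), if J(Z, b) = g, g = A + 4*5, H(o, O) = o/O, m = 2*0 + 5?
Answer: 5/91 ≈ 0.054945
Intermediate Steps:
m = 5 (m = 0 + 5 = 5)
g = 17 (g = -3 + 4*5 = -3 + 20 = 17)
J(Z, b) = 17
1/(J(17, 22) + H(6, m)) = 1/(17 + 6/5) = 1/(91/5) = 5/91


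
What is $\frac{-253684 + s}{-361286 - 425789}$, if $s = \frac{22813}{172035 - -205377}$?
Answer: $\frac{2735524657}{8487187140} \approx 0.32231$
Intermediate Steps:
$s = \frac{3259}{53916}$ ($s = \frac{22813}{172035 + 205377} = \frac{22813}{377412} = 22813 \cdot \frac{1}{377412} = \frac{3259}{53916} \approx 0.060446$)
$\frac{-253684 + s}{-361286 - 425789} = \frac{-253684 + \frac{3259}{53916}}{-361286 - 425789} = - \frac{13677623285}{53916 \left(-787075\right)} = \left(- \frac{13677623285}{53916}\right) \left(- \frac{1}{787075}\right) = \frac{2735524657}{8487187140}$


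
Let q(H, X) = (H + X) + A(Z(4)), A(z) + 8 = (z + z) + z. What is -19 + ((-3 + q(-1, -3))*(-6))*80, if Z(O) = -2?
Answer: 10061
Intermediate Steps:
A(z) = -8 + 3*z (A(z) = -8 + ((z + z) + z) = -8 + (2*z + z) = -8 + 3*z)
q(H, X) = -14 + H + X (q(H, X) = (H + X) + (-8 + 3*(-2)) = (H + X) + (-8 - 6) = (H + X) - 14 = -14 + H + X)
-19 + ((-3 + q(-1, -3))*(-6))*80 = -19 + ((-3 + (-14 - 1 - 3))*(-6))*80 = -19 + ((-3 - 18)*(-6))*80 = -19 - 21*(-6)*80 = -19 + 126*80 = -19 + 10080 = 10061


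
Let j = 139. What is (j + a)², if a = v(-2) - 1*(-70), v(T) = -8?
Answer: 40401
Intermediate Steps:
a = 62 (a = -8 - 1*(-70) = -8 + 70 = 62)
(j + a)² = (139 + 62)² = 201² = 40401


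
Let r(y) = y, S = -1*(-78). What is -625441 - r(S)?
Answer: -625519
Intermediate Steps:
S = 78
-625441 - r(S) = -625441 - 1*78 = -625441 - 78 = -625519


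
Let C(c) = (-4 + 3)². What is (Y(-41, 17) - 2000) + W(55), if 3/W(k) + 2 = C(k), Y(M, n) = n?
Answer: -1986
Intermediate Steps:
C(c) = 1 (C(c) = (-1)² = 1)
W(k) = -3 (W(k) = 3/(-2 + 1) = 3/(-1) = 3*(-1) = -3)
(Y(-41, 17) - 2000) + W(55) = (17 - 2000) - 3 = -1983 - 3 = -1986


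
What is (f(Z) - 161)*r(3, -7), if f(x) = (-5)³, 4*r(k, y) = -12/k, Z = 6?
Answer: 286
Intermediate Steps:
r(k, y) = -3/k (r(k, y) = (-12/k)/4 = -3/k)
f(x) = -125
(f(Z) - 161)*r(3, -7) = (-125 - 161)*(-3/3) = -(-858)/3 = -286*(-1) = 286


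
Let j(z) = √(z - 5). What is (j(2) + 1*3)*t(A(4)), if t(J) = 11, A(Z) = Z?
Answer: 33 + 11*I*√3 ≈ 33.0 + 19.053*I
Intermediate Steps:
j(z) = √(-5 + z)
(j(2) + 1*3)*t(A(4)) = (√(-5 + 2) + 1*3)*11 = (√(-3) + 3)*11 = (I*√3 + 3)*11 = (3 + I*√3)*11 = 33 + 11*I*√3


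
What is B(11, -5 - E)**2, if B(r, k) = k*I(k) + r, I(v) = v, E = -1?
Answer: 729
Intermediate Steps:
B(r, k) = r + k**2 (B(r, k) = k*k + r = k**2 + r = r + k**2)
B(11, -5 - E)**2 = (11 + (-5 - 1*(-1))**2)**2 = (11 + (-5 + 1)**2)**2 = (11 + (-4)**2)**2 = (11 + 16)**2 = 27**2 = 729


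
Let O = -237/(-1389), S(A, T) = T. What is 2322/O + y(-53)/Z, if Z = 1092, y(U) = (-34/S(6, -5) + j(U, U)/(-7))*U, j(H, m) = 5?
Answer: 13696298363/1006460 ≈ 13608.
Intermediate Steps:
O = 79/463 (O = -237*(-1/1389) = 79/463 ≈ 0.17063)
y(U) = 213*U/35 (y(U) = (-34/(-5) + 5/(-7))*U = (-34*(-⅕) + 5*(-⅐))*U = (34/5 - 5/7)*U = 213*U/35)
2322/O + y(-53)/Z = 2322/(79/463) + ((213/35)*(-53))/1092 = 2322*(463/79) - 11289/35*1/1092 = 1075086/79 - 3763/12740 = 13696298363/1006460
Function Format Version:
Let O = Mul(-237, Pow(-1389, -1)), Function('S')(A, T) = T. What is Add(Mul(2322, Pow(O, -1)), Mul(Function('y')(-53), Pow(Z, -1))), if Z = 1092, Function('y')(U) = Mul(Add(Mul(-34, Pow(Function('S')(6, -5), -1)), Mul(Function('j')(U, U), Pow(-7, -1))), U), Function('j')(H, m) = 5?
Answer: Rational(13696298363, 1006460) ≈ 13608.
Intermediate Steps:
O = Rational(79, 463) (O = Mul(-237, Rational(-1, 1389)) = Rational(79, 463) ≈ 0.17063)
Function('y')(U) = Mul(Rational(213, 35), U) (Function('y')(U) = Mul(Add(Mul(-34, Pow(-5, -1)), Mul(5, Pow(-7, -1))), U) = Mul(Add(Mul(-34, Rational(-1, 5)), Mul(5, Rational(-1, 7))), U) = Mul(Add(Rational(34, 5), Rational(-5, 7)), U) = Mul(Rational(213, 35), U))
Add(Mul(2322, Pow(O, -1)), Mul(Function('y')(-53), Pow(Z, -1))) = Add(Mul(2322, Pow(Rational(79, 463), -1)), Mul(Mul(Rational(213, 35), -53), Pow(1092, -1))) = Add(Mul(2322, Rational(463, 79)), Mul(Rational(-11289, 35), Rational(1, 1092))) = Add(Rational(1075086, 79), Rational(-3763, 12740)) = Rational(13696298363, 1006460)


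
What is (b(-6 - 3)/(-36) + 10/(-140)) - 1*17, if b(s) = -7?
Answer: -4253/252 ≈ -16.877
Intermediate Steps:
(b(-6 - 3)/(-36) + 10/(-140)) - 1*17 = (-7/(-36) + 10/(-140)) - 1*17 = (-7*(-1/36) + 10*(-1/140)) - 17 = (7/36 - 1/14) - 17 = 31/252 - 17 = -4253/252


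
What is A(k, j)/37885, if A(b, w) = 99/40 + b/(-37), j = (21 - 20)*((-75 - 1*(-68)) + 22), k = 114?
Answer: -897/56069800 ≈ -1.5998e-5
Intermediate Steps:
j = 15 (j = 1*((-75 + 68) + 22) = 1*(-7 + 22) = 1*15 = 15)
A(b, w) = 99/40 - b/37 (A(b, w) = 99*(1/40) + b*(-1/37) = 99/40 - b/37)
A(k, j)/37885 = (99/40 - 1/37*114)/37885 = (99/40 - 114/37)*(1/37885) = -897/1480*1/37885 = -897/56069800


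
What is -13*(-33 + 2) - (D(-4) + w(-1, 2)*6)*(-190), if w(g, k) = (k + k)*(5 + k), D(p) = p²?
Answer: 35363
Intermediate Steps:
w(g, k) = 2*k*(5 + k) (w(g, k) = (2*k)*(5 + k) = 2*k*(5 + k))
-13*(-33 + 2) - (D(-4) + w(-1, 2)*6)*(-190) = -13*(-33 + 2) - ((-4)² + (2*2*(5 + 2))*6)*(-190) = -13*(-31) - (16 + (2*2*7)*6)*(-190) = 403 - (16 + 28*6)*(-190) = 403 - (16 + 168)*(-190) = 403 - 184*(-190) = 403 - 1*(-34960) = 403 + 34960 = 35363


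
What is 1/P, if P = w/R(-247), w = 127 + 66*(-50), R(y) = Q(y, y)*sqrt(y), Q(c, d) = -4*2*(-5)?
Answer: -40*I*sqrt(247)/3173 ≈ -0.19812*I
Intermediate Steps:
Q(c, d) = 40 (Q(c, d) = -8*(-5) = 40)
R(y) = 40*sqrt(y)
w = -3173 (w = 127 - 3300 = -3173)
P = 167*I*sqrt(247)/520 (P = -3173*(-I*sqrt(247)/9880) = -(-167)*I*sqrt(247)/520 = 167*I*sqrt(247)/520 ≈ 5.0473*I)
1/P = 1/(167*I*sqrt(247)/520) = -40*I*sqrt(247)/3173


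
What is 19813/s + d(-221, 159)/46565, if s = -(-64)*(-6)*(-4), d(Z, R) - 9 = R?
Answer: 922850393/71523840 ≈ 12.903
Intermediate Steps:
d(Z, R) = 9 + R
s = 1536 (s = -32*12*(-4) = -384*(-4) = 1536)
19813/s + d(-221, 159)/46565 = 19813/1536 + (9 + 159)/46565 = 19813*(1/1536) + 168*(1/46565) = 19813/1536 + 168/46565 = 922850393/71523840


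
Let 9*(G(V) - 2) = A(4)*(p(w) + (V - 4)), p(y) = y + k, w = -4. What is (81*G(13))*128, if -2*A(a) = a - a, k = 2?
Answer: 20736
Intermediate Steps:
A(a) = 0 (A(a) = -(a - a)/2 = -1/2*0 = 0)
p(y) = 2 + y (p(y) = y + 2 = 2 + y)
G(V) = 2 (G(V) = 2 + (0*((2 - 4) + (V - 4)))/9 = 2 + (0*(-2 + (-4 + V)))/9 = 2 + (0*(-6 + V))/9 = 2 + (1/9)*0 = 2 + 0 = 2)
(81*G(13))*128 = (81*2)*128 = 162*128 = 20736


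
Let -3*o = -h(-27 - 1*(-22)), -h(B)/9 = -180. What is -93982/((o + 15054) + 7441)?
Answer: -93982/23035 ≈ -4.0800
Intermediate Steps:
h(B) = 1620 (h(B) = -9*(-180) = 1620)
o = 540 (o = -(-1)*1620/3 = -⅓*(-1620) = 540)
-93982/((o + 15054) + 7441) = -93982/((540 + 15054) + 7441) = -93982/(15594 + 7441) = -93982/23035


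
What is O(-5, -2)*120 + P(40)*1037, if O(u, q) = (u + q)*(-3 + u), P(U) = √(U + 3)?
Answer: 6720 + 1037*√43 ≈ 13520.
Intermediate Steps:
P(U) = √(3 + U)
O(u, q) = (-3 + u)*(q + u) (O(u, q) = (q + u)*(-3 + u) = (-3 + u)*(q + u))
O(-5, -2)*120 + P(40)*1037 = ((-5)² - 3*(-2) - 3*(-5) - 2*(-5))*120 + √(3 + 40)*1037 = (25 + 6 + 15 + 10)*120 + √43*1037 = 56*120 + 1037*√43 = 6720 + 1037*√43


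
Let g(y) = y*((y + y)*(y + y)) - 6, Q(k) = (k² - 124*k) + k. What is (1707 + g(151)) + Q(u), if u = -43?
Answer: 13780643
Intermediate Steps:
Q(k) = k² - 123*k
g(y) = -6 + 4*y³ (g(y) = y*((2*y)*(2*y)) - 6 = y*(4*y²) - 6 = 4*y³ - 6 = -6 + 4*y³)
(1707 + g(151)) + Q(u) = (1707 + (-6 + 4*151³)) - 43*(-123 - 43) = (1707 + (-6 + 4*3442951)) - 43*(-166) = (1707 + (-6 + 13771804)) + 7138 = (1707 + 13771798) + 7138 = 13773505 + 7138 = 13780643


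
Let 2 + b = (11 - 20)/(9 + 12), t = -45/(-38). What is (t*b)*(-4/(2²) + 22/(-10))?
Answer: 1224/133 ≈ 9.2030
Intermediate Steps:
t = 45/38 (t = -45*(-1/38) = 45/38 ≈ 1.1842)
b = -17/7 (b = -2 + (11 - 20)/(9 + 12) = -2 - 9/21 = -2 - 9*1/21 = -2 - 3/7 = -17/7 ≈ -2.4286)
(t*b)*(-4/(2²) + 22/(-10)) = ((45/38)*(-17/7))*(-4/(2²) + 22/(-10)) = -765*(-4/4 + 22*(-⅒))/266 = -765*(-4*¼ - 11/5)/266 = -765*(-1 - 11/5)/266 = -765/266*(-16/5) = 1224/133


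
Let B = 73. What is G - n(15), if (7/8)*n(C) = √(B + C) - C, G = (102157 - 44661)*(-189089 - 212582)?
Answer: -161661330592/7 - 16*√22/7 ≈ -2.3094e+10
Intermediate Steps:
G = -23094475816 (G = 57496*(-401671) = -23094475816)
n(C) = -8*C/7 + 8*√(73 + C)/7 (n(C) = 8*(√(73 + C) - C)/7 = -8*C/7 + 8*√(73 + C)/7)
G - n(15) = -23094475816 - (-8/7*15 + 8*√(73 + 15)/7) = -23094475816 - (-120/7 + 8*√88/7) = -23094475816 - (-120/7 + 8*(2*√22)/7) = -23094475816 - (-120/7 + 16*√22/7) = -23094475816 + (120/7 - 16*√22/7) = -161661330592/7 - 16*√22/7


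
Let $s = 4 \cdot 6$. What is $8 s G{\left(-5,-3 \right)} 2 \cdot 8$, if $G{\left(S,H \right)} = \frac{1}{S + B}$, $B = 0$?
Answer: $- \frac{3072}{5} \approx -614.4$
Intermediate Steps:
$G{\left(S,H \right)} = \frac{1}{S}$ ($G{\left(S,H \right)} = \frac{1}{S + 0} = \frac{1}{S}$)
$s = 24$
$8 s G{\left(-5,-3 \right)} 2 \cdot 8 = 8 \cdot 24 \frac{1}{-5} \cdot 2 \cdot 8 = 192 \left(- \frac{1}{5}\right) 2 \cdot 8 = 192 \left(\left(- \frac{2}{5}\right) 8\right) = 192 \left(- \frac{16}{5}\right) = - \frac{3072}{5}$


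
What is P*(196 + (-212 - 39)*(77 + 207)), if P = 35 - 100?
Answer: 4620720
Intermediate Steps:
P = -65
P*(196 + (-212 - 39)*(77 + 207)) = -65*(196 + (-212 - 39)*(77 + 207)) = -65*(196 - 251*284) = -65*(196 - 71284) = -65*(-71088) = 4620720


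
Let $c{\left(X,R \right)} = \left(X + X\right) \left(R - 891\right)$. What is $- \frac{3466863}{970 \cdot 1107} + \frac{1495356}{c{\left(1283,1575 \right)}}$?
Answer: $- \frac{1152043589}{484736645} \approx -2.3766$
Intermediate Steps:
$c{\left(X,R \right)} = 2 X \left(-891 + R\right)$
$- \frac{3466863}{970 \cdot 1107} + \frac{1495356}{c{\left(1283,1575 \right)}} = - \frac{3466863}{970 \cdot 1107} + \frac{1495356}{2 \cdot 1283 \left(-891 + 1575\right)} = - \frac{3466863}{1073790} + \frac{1495356}{2 \cdot 1283 \cdot 684} = \left(-3466863\right) \frac{1}{1073790} + \frac{1495356}{1755144} = - \frac{385207}{119310} + 1495356 \cdot \frac{1}{1755144} = - \frac{385207}{119310} + \frac{124613}{146262} = - \frac{1152043589}{484736645}$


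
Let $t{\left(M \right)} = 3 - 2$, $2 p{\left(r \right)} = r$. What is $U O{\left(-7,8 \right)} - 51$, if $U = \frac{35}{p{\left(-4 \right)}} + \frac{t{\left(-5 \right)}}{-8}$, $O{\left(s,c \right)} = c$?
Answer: $-192$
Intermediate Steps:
$p{\left(r \right)} = \frac{r}{2}$
$t{\left(M \right)} = 1$ ($t{\left(M \right)} = 3 - 2 = 1$)
$U = - \frac{141}{8}$ ($U = \frac{35}{\frac{1}{2} \left(-4\right)} + 1 \frac{1}{-8} = \frac{35}{-2} + 1 \left(- \frac{1}{8}\right) = 35 \left(- \frac{1}{2}\right) - \frac{1}{8} = - \frac{35}{2} - \frac{1}{8} = - \frac{141}{8} \approx -17.625$)
$U O{\left(-7,8 \right)} - 51 = \left(- \frac{141}{8}\right) 8 - 51 = -141 - 51 = -192$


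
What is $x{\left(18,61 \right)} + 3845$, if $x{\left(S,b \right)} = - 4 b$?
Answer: $3601$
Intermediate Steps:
$x{\left(18,61 \right)} + 3845 = \left(-4\right) 61 + 3845 = -244 + 3845 = 3601$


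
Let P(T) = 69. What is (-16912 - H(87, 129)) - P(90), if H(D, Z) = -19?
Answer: -16962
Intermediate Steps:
(-16912 - H(87, 129)) - P(90) = (-16912 - 1*(-19)) - 1*69 = (-16912 + 19) - 69 = -16893 - 69 = -16962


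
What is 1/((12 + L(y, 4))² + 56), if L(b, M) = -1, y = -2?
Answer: 1/177 ≈ 0.0056497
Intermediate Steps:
1/((12 + L(y, 4))² + 56) = 1/((12 - 1)² + 56) = 1/(11² + 56) = 1/(121 + 56) = 1/177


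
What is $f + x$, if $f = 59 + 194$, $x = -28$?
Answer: $225$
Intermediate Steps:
$f = 253$
$f + x = 253 - 28 = 225$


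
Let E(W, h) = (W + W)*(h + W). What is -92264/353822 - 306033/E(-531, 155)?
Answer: -409952911/399111216 ≈ -1.0272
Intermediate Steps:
E(W, h) = 2*W*(W + h) (E(W, h) = (2*W)*(W + h) = 2*W*(W + h))
-92264/353822 - 306033/E(-531, 155) = -92264/353822 - 306033*(-1/(1062*(-531 + 155))) = -92264*1/353822 - 306033/(2*(-531)*(-376)) = -46132/176911 - 306033/399312 = -46132/176911 - 306033*1/399312 = -46132/176911 - 1729/2256 = -409952911/399111216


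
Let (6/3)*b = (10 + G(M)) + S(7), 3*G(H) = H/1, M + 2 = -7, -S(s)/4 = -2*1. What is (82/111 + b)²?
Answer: 3345241/49284 ≈ 67.877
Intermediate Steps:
S(s) = 8 (S(s) = -(-8) = -4*(-2) = 8)
M = -9 (M = -2 - 7 = -9)
G(H) = H/3 (G(H) = (H/1)/3 = (H*1)/3 = H/3)
b = 15/2 (b = ((10 + (⅓)*(-9)) + 8)/2 = ((10 - 3) + 8)/2 = (7 + 8)/2 = (½)*15 = 15/2 ≈ 7.5000)
(82/111 + b)² = (82/111 + 15/2)² = (1829/222)² = 3345241/49284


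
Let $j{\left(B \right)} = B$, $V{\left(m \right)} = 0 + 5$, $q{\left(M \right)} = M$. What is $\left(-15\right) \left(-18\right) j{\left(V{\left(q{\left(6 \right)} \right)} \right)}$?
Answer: $1350$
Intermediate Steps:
$V{\left(m \right)} = 5$
$\left(-15\right) \left(-18\right) j{\left(V{\left(q{\left(6 \right)} \right)} \right)} = \left(-15\right) \left(-18\right) 5 = 270 \cdot 5 = 1350$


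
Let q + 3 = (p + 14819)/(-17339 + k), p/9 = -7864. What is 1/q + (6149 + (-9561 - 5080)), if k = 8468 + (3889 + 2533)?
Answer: -412793671/48610 ≈ -8492.0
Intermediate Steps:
p = -70776 (p = 9*(-7864) = -70776)
k = 14890 (k = 8468 + 6422 = 14890)
q = 48610/2449 (q = -3 + (-70776 + 14819)/(-17339 + 14890) = -3 - 55957/(-2449) = -3 - 55957*(-1/2449) = -3 + 55957/2449 = 48610/2449 ≈ 19.849)
1/q + (6149 + (-9561 - 5080)) = 1/(48610/2449) + (6149 + (-9561 - 5080)) = 2449/48610 + (6149 - 14641) = 2449/48610 - 8492 = -412793671/48610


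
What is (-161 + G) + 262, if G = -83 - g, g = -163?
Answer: 181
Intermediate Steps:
G = 80 (G = -83 - 1*(-163) = -83 + 163 = 80)
(-161 + G) + 262 = (-161 + 80) + 262 = -81 + 262 = 181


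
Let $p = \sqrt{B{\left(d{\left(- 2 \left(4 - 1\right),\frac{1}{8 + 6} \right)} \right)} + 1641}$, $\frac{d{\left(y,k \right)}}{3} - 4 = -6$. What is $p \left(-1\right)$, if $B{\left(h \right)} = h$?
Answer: $- \sqrt{1635} \approx -40.435$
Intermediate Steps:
$d{\left(y,k \right)} = -6$ ($d{\left(y,k \right)} = 12 + 3 \left(-6\right) = 12 - 18 = -6$)
$p = \sqrt{1635}$ ($p = \sqrt{-6 + 1641} = \sqrt{1635} \approx 40.435$)
$p \left(-1\right) = \sqrt{1635} \left(-1\right) = - \sqrt{1635}$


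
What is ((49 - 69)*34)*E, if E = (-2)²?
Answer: -2720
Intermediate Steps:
E = 4
((49 - 69)*34)*E = ((49 - 69)*34)*4 = -20*34*4 = -680*4 = -2720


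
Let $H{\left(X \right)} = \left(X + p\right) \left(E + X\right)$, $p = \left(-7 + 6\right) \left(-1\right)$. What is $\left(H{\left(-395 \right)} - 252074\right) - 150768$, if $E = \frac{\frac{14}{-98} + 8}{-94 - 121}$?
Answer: $- \frac{74406478}{301} \approx -2.472 \cdot 10^{5}$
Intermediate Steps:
$E = - \frac{11}{301}$ ($E = \frac{14 \left(- \frac{1}{98}\right) + 8}{-215} = \left(- \frac{1}{7} + 8\right) \left(- \frac{1}{215}\right) = \frac{55}{7} \left(- \frac{1}{215}\right) = - \frac{11}{301} \approx -0.036545$)
$p = 1$ ($p = \left(-1\right) \left(-1\right) = 1$)
$H{\left(X \right)} = \left(1 + X\right) \left(- \frac{11}{301} + X\right)$ ($H{\left(X \right)} = \left(X + 1\right) \left(- \frac{11}{301} + X\right) = \left(1 + X\right) \left(- \frac{11}{301} + X\right)$)
$\left(H{\left(-395 \right)} - 252074\right) - 150768 = \left(\left(- \frac{11}{301} + \left(-395\right)^{2} + \frac{290}{301} \left(-395\right)\right) - 252074\right) - 150768 = \left(\left(- \frac{11}{301} + 156025 - \frac{114550}{301}\right) - 252074\right) - 150768 = \left(\frac{46848964}{301} - 252074\right) - 150768 = - \frac{29025310}{301} - 150768 = - \frac{74406478}{301}$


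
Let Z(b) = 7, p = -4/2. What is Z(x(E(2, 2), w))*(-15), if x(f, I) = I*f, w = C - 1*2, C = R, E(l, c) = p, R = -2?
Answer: -105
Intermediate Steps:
p = -2 (p = -4*1/2 = -2)
E(l, c) = -2
C = -2
w = -4 (w = -2 - 1*2 = -2 - 2 = -4)
Z(x(E(2, 2), w))*(-15) = 7*(-15) = -105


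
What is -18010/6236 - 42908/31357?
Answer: -416156929/97771126 ≈ -4.2564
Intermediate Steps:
-18010/6236 - 42908/31357 = -18010*1/6236 - 42908*1/31357 = -9005/3118 - 42908/31357 = -416156929/97771126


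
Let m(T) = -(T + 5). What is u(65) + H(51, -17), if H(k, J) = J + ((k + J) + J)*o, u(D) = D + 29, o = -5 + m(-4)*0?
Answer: -8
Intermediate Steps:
m(T) = -5 - T (m(T) = -(5 + T) = -5 - T)
o = -5 (o = -5 + (-5 - 1*(-4))*0 = -5 + (-5 + 4)*0 = -5 - 1*0 = -5 + 0 = -5)
u(D) = 29 + D
H(k, J) = -9*J - 5*k (H(k, J) = J + ((k + J) + J)*(-5) = J + ((J + k) + J)*(-5) = J + (k + 2*J)*(-5) = J + (-10*J - 5*k) = -9*J - 5*k)
u(65) + H(51, -17) = (29 + 65) + (-9*(-17) - 5*51) = 94 + (153 - 255) = 94 - 102 = -8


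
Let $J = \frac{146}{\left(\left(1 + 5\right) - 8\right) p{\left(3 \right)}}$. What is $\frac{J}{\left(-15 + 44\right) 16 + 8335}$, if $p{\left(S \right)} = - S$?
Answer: $\frac{73}{26397} \approx 0.0027655$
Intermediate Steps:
$J = \frac{73}{3}$ ($J = \frac{146}{\left(\left(1 + 5\right) - 8\right) \left(\left(-1\right) 3\right)} = \frac{146}{\left(6 - 8\right) \left(-3\right)} = \frac{146}{\left(-2\right) \left(-3\right)} = \frac{146}{6} = 146 \cdot \frac{1}{6} = \frac{73}{3} \approx 24.333$)
$\frac{J}{\left(-15 + 44\right) 16 + 8335} = \frac{1}{\left(-15 + 44\right) 16 + 8335} \cdot \frac{73}{3} = \frac{1}{29 \cdot 16 + 8335} \cdot \frac{73}{3} = \frac{1}{464 + 8335} \cdot \frac{73}{3} = \frac{1}{8799} \cdot \frac{73}{3} = \frac{73}{26397}$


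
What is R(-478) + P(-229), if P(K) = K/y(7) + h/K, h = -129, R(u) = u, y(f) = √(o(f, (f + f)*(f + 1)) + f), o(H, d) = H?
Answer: -109333/229 - 229*√14/14 ≈ -538.64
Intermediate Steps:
y(f) = √2*√f (y(f) = √(f + f) = √(2*f) = √2*√f)
P(K) = -129/K + K*√14/14 (P(K) = K/((√2*√7)) - 129/K = K/(√14) - 129/K = K*(√14/14) - 129/K = K*√14/14 - 129/K = -129/K + K*√14/14)
R(-478) + P(-229) = -478 + (-129/(-229) + (1/14)*(-229)*√14) = -478 + (-129*(-1/229) - 229*√14/14) = -478 + (129/229 - 229*√14/14) = -109333/229 - 229*√14/14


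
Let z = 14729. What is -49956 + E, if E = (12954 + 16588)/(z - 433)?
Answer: -357070717/7148 ≈ -49954.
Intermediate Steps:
E = 14771/7148 (E = (12954 + 16588)/(14729 - 433) = 29542/14296 = 29542*(1/14296) = 14771/7148 ≈ 2.0665)
-49956 + E = -49956 + 14771/7148 = -357070717/7148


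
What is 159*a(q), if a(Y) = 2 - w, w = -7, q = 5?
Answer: 1431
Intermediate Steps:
a(Y) = 9 (a(Y) = 2 - 1*(-7) = 2 + 7 = 9)
159*a(q) = 159*9 = 1431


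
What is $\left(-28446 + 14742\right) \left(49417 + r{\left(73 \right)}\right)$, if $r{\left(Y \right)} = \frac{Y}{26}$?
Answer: $- \frac{8804237580}{13} \approx -6.7725 \cdot 10^{8}$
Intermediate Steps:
$r{\left(Y \right)} = \frac{Y}{26}$ ($r{\left(Y \right)} = Y \frac{1}{26} = \frac{Y}{26}$)
$\left(-28446 + 14742\right) \left(49417 + r{\left(73 \right)}\right) = \left(-28446 + 14742\right) \left(49417 + \frac{1}{26} \cdot 73\right) = - 13704 \left(49417 + \frac{73}{26}\right) = \left(-13704\right) \frac{1284915}{26} = - \frac{8804237580}{13}$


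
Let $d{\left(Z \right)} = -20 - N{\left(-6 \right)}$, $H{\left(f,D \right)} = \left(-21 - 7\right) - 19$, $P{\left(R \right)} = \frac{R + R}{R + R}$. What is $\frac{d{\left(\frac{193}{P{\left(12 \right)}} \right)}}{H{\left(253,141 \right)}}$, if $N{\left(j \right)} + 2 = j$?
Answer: $\frac{12}{47} \approx 0.25532$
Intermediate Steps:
$P{\left(R \right)} = 1$ ($P{\left(R \right)} = \frac{2 R}{2 R} = 2 R \frac{1}{2 R} = 1$)
$N{\left(j \right)} = -2 + j$
$H{\left(f,D \right)} = -47$ ($H{\left(f,D \right)} = -28 - 19 = -47$)
$d{\left(Z \right)} = -12$ ($d{\left(Z \right)} = -20 - \left(-2 - 6\right) = -20 - -8 = -20 + 8 = -12$)
$\frac{d{\left(\frac{193}{P{\left(12 \right)}} \right)}}{H{\left(253,141 \right)}} = - \frac{12}{-47} = \left(-12\right) \left(- \frac{1}{47}\right) = \frac{12}{47}$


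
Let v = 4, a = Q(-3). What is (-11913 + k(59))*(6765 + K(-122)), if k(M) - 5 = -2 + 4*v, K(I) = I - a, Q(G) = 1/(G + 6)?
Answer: -237023632/3 ≈ -7.9008e+7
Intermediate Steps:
Q(G) = 1/(6 + G)
a = 1/3 (a = 1/(6 - 3) = 1/3 ≈ 0.33333)
K(I) = -1/3 + I (K(I) = I - 1*1/3 = I - 1/3 = -1/3 + I)
k(M) = 19 (k(M) = 5 + (-2 + 4*4) = 5 + (-2 + 16) = 5 + 14 = 19)
(-11913 + k(59))*(6765 + K(-122)) = (-11913 + 19)*(6765 + (-1/3 - 122)) = -11894*(6765 - 367/3) = -11894*19928/3 = -237023632/3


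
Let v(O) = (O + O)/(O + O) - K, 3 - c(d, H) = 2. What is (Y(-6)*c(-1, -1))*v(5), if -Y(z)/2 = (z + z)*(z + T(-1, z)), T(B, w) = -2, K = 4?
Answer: 576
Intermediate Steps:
c(d, H) = 1 (c(d, H) = 3 - 1*2 = 3 - 2 = 1)
Y(z) = -4*z*(-2 + z) (Y(z) = -2*(z + z)*(z - 2) = -2*2*z*(-2 + z) = -4*z*(-2 + z))
v(O) = -3 (v(O) = (O + O)/(O + O) - 1*4 = (2*O)/((2*O)) - 4 = (2*O)*(1/(2*O)) - 4 = 1 - 4 = -3)
(Y(-6)*c(-1, -1))*v(5) = ((4*(-6)*(2 - 1*(-6)))*1)*(-3) = ((4*(-6)*(2 + 6))*1)*(-3) = ((4*(-6)*8)*1)*(-3) = -192*1*(-3) = -192*(-3) = 576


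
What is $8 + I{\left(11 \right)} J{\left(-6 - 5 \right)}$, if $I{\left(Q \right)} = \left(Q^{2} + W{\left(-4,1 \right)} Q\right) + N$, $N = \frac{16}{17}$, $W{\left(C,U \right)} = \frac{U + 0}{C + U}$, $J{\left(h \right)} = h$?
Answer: $- \frac{65944}{51} \approx -1293.0$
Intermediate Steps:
$W{\left(C,U \right)} = \frac{U}{C + U}$
$N = \frac{16}{17}$ ($N = 16 \cdot \frac{1}{17} = \frac{16}{17} \approx 0.94118$)
$I{\left(Q \right)} = \frac{16}{17} + Q^{2} - \frac{Q}{3}$ ($I{\left(Q \right)} = \left(Q^{2} + 1 \frac{1}{-4 + 1} Q\right) + \frac{16}{17} = \left(Q^{2} + 1 \frac{1}{-3} Q\right) + \frac{16}{17} = \left(Q^{2} + 1 \left(- \frac{1}{3}\right) Q\right) + \frac{16}{17} = \left(Q^{2} - \frac{Q}{3}\right) + \frac{16}{17} = \frac{16}{17} + Q^{2} - \frac{Q}{3}$)
$8 + I{\left(11 \right)} J{\left(-6 - 5 \right)} = 8 + \left(\frac{16}{17} + 11^{2} - \frac{11}{3}\right) \left(-6 - 5\right) = 8 + \left(\frac{16}{17} + 121 - \frac{11}{3}\right) \left(-11\right) = 8 + \frac{6032}{51} \left(-11\right) = 8 - \frac{66352}{51} = - \frac{65944}{51}$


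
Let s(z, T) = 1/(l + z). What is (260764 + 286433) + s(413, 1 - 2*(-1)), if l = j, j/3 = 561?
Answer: 1146924913/2096 ≈ 5.4720e+5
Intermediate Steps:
j = 1683 (j = 3*561 = 1683)
l = 1683
s(z, T) = 1/(1683 + z)
(260764 + 286433) + s(413, 1 - 2*(-1)) = (260764 + 286433) + 1/(1683 + 413) = 547197 + 1/2096 = 1146924913/2096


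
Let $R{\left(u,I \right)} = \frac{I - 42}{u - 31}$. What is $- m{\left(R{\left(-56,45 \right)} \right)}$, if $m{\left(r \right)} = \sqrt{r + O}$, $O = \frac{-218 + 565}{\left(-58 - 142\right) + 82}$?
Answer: $- \frac{i \sqrt{34839382}}{3422} \approx - 1.7249 i$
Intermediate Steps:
$R{\left(u,I \right)} = \frac{-42 + I}{-31 + u}$
$O = - \frac{347}{118}$ ($O = \frac{347}{-200 + 82} = \frac{347}{-118} = 347 \left(- \frac{1}{118}\right) = - \frac{347}{118} \approx -2.9407$)
$m{\left(r \right)} = \sqrt{- \frac{347}{118} + r}$ ($m{\left(r \right)} = \sqrt{r - \frac{347}{118}} = \sqrt{- \frac{347}{118} + r}$)
$- m{\left(R{\left(-56,45 \right)} \right)} = - \frac{\sqrt{-40946 + 13924 \frac{-42 + 45}{-31 - 56}}}{118} = - \frac{\sqrt{-40946 + 13924 \frac{1}{-87} \cdot 3}}{118} = - \frac{\sqrt{-40946 + 13924 \left(\left(- \frac{1}{87}\right) 3\right)}}{118} = - \frac{\sqrt{-40946 + 13924 \left(- \frac{1}{29}\right)}}{118} = - \frac{\sqrt{-40946 - \frac{13924}{29}}}{118} = - \frac{\sqrt{- \frac{1201358}{29}}}{118} = - \frac{\frac{1}{29} i \sqrt{34839382}}{118} = - \frac{i \sqrt{34839382}}{3422}$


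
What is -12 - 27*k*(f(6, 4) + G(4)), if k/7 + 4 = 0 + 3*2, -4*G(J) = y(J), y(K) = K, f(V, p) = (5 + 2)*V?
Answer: -15510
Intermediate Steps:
f(V, p) = 7*V
G(J) = -J/4
k = 14 (k = -28 + 7*(0 + 3*2) = -28 + 7*(0 + 6) = -28 + 7*6 = -28 + 42 = 14)
-12 - 27*k*(f(6, 4) + G(4)) = -12 - 378*(7*6 - ¼*4) = -12 - 378*(42 - 1) = -12 - 378*41 = -12 - 27*574 = -12 - 15498 = -15510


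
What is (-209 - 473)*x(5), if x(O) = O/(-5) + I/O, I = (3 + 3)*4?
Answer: -12958/5 ≈ -2591.6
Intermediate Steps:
I = 24 (I = 6*4 = 24)
x(O) = 24/O - O/5 (x(O) = O/(-5) + 24/O = O*(-⅕) + 24/O = -O/5 + 24/O = 24/O - O/5)
(-209 - 473)*x(5) = (-209 - 473)*(24/5 - ⅕*5) = -682*(24*(⅕) - 1) = -682*(24/5 - 1) = -682*19/5 = -12958/5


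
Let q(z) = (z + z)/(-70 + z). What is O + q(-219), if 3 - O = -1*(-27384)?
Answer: -7912671/289 ≈ -27380.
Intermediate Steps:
O = -27381 (O = 3 - (-1)*(-27384) = 3 - 1*27384 = 3 - 27384 = -27381)
q(z) = 2*z/(-70 + z) (q(z) = (2*z)/(-70 + z) = 2*z/(-70 + z))
O + q(-219) = -27381 + 2*(-219)/(-70 - 219) = -27381 + 2*(-219)/(-289) = -27381 + 2*(-219)*(-1/289) = -27381 + 438/289 = -7912671/289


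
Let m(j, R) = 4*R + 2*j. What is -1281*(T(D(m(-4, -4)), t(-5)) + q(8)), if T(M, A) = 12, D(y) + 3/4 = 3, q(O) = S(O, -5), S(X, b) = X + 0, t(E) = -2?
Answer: -25620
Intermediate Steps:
S(X, b) = X
m(j, R) = 2*j + 4*R
q(O) = O
D(y) = 9/4 (D(y) = -¾ + 3 = 9/4)
-1281*(T(D(m(-4, -4)), t(-5)) + q(8)) = -1281*(12 + 8) = -1281*20 = -25620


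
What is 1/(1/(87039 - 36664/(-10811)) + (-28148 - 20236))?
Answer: -941015293/45530083925701 ≈ -2.0668e-5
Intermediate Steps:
1/(1/(87039 - 36664/(-10811)) + (-28148 - 20236)) = 1/(1/(87039 - 36664*(-1/10811)) - 48384) = 1/(1/(87039 + 36664/10811) - 48384) = 1/(1/(941015293/10811) - 48384) = 1/(10811/941015293 - 48384) = 1/(-45530083925701/941015293) = -941015293/45530083925701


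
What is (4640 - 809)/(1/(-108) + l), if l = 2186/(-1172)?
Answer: -121228164/59315 ≈ -2043.8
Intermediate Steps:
l = -1093/586 (l = 2186*(-1/1172) = -1093/586 ≈ -1.8652)
(4640 - 809)/(1/(-108) + l) = (4640 - 809)/(1/(-108) - 1093/586) = 3831/(-1/108 - 1093/586) = 3831/(-59315/31644) = 3831*(-31644/59315) = -121228164/59315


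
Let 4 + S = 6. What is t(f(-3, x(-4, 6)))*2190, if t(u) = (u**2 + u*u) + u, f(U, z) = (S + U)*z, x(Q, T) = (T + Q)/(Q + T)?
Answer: 2190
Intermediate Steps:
S = 2 (S = -4 + 6 = 2)
x(Q, T) = 1 (x(Q, T) = (Q + T)/(Q + T) = 1)
f(U, z) = z*(2 + U) (f(U, z) = (2 + U)*z = z*(2 + U))
t(u) = u + 2*u**2 (t(u) = (u**2 + u**2) + u = 2*u**2 + u = u + 2*u**2)
t(f(-3, x(-4, 6)))*2190 = ((1*(2 - 3))*(1 + 2*(1*(2 - 3))))*2190 = ((1*(-1))*(1 + 2*(1*(-1))))*2190 = -(1 + 2*(-1))*2190 = -(1 - 2)*2190 = -1*(-1)*2190 = 1*2190 = 2190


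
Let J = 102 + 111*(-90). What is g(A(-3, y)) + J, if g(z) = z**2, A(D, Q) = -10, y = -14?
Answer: -9788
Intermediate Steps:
J = -9888 (J = 102 - 9990 = -9888)
g(A(-3, y)) + J = (-10)**2 - 9888 = 100 - 9888 = -9788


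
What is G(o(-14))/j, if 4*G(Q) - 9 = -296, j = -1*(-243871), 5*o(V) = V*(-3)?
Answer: -287/975484 ≈ -0.00029421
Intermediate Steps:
o(V) = -3*V/5 (o(V) = (V*(-3))/5 = (-3*V)/5 = -3*V/5)
j = 243871
G(Q) = -287/4 (G(Q) = 9/4 + (¼)*(-296) = 9/4 - 74 = -287/4)
G(o(-14))/j = -287/4/243871 = -287/4*1/243871 = -287/975484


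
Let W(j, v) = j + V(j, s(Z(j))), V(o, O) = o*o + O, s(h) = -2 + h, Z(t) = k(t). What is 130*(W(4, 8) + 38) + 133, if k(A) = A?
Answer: 7933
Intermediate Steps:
Z(t) = t
V(o, O) = O + o**2 (V(o, O) = o**2 + O = O + o**2)
W(j, v) = -2 + j**2 + 2*j (W(j, v) = j + ((-2 + j) + j**2) = j + (-2 + j + j**2) = -2 + j**2 + 2*j)
130*(W(4, 8) + 38) + 133 = 130*((-2 + 4**2 + 2*4) + 38) + 133 = 130*((-2 + 16 + 8) + 38) + 133 = 130*(22 + 38) + 133 = 130*60 + 133 = 7800 + 133 = 7933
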